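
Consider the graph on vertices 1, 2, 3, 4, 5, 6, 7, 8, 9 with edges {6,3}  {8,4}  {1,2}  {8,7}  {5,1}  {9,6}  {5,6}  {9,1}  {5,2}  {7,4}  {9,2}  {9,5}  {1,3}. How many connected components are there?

2

Starting from 4 we can reach 4, 7, 8. That is one component of size 3.
Starting from 1 we can reach 1, 2, 3, 5, 6, 9. That is one component of size 6.
Total: 2 components.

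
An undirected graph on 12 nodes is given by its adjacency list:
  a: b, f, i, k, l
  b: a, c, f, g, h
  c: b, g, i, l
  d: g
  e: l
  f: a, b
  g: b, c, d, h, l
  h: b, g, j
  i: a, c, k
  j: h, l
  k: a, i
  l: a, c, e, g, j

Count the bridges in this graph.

2

The edges on the cycle g-l-a-k-i-c-g are not bridges since each lies on that cycle.
But removing e-l disconnects e from l; removing g-d disconnects g from d — these are bridges.
That makes 2 bridges.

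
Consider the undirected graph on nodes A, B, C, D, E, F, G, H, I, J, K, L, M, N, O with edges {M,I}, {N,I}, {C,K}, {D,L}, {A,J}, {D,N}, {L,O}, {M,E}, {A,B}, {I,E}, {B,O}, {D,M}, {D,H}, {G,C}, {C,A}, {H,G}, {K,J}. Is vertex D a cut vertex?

Deleting D raises the number of components from 2 to 3, so D is a cut vertex.

Yes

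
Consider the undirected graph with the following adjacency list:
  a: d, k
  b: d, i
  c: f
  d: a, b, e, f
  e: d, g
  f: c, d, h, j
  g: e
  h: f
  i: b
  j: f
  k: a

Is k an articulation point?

No

Deleting k leaves 1 component (was 1), so k is not a cut vertex.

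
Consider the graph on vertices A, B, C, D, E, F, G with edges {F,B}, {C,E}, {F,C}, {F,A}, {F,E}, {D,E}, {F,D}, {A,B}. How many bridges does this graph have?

0

The edges on the cycle F-A-B-F are not bridges since each lies on that cycle.
Every edge lies on some cycle, so there are no bridges.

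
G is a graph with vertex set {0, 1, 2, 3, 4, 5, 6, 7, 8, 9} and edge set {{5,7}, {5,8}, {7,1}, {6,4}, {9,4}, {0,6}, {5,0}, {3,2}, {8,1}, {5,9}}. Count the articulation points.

1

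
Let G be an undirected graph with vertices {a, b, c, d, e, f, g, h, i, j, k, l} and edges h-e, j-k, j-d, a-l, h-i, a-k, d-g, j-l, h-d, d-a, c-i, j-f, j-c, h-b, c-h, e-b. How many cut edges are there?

2

The edges on the cycle h-e-b-h are not bridges since each lies on that cycle.
But removing j-f disconnects j from f; removing d-g disconnects d from g — these are bridges.
That makes 2 bridges.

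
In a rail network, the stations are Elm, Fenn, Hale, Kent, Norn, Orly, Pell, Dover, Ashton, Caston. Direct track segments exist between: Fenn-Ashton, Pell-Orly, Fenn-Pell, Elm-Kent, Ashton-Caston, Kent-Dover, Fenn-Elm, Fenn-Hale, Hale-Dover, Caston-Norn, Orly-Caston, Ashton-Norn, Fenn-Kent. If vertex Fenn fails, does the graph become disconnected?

Deleting Fenn raises the number of components from 1 to 2, so Fenn is a cut vertex.

Yes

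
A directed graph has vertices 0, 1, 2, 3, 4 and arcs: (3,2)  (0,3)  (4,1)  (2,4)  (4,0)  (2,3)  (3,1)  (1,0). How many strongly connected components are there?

1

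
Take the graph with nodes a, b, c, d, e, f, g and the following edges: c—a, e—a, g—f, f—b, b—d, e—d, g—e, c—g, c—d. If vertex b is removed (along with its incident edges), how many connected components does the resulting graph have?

With b gone, the remaining components are: {a, c, d, e, f, g}.
That is 1 component.

1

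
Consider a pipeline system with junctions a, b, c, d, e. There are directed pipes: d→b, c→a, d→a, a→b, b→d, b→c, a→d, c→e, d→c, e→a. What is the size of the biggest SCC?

{a, b, c, d, e} are all mutually reachable — one SCC of size 5.
The largest has 5 vertices.

5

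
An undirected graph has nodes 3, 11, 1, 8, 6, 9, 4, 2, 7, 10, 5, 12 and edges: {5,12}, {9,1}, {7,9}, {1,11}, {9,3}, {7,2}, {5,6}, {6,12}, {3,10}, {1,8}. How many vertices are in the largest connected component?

8

4 is isolated — a component by itself.
Starting from 5 we can reach 5, 6, 12. That is one component of size 3.
Starting from 1 we can reach 1, 2, 3, 7, 8, 9, 10, 11. That is one component of size 8.
The largest has 8 vertices.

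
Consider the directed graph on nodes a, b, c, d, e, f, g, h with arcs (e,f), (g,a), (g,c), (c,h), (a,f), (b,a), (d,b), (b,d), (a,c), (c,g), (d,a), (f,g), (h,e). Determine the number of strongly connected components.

{a, c, e, f, g, h} are all mutually reachable — one SCC of size 6.
{b, d} are all mutually reachable — one SCC of size 2.
That gives 2 strongly connected components.

2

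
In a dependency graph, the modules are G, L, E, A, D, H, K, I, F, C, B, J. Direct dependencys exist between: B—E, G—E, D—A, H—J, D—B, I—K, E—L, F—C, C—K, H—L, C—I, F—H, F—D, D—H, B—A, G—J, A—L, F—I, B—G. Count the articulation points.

1

Removing F increases the component count from 1 to 2, so F is a cut vertex.
By contrast removing I leaves 1 component; it is not a cut vertex. No other vertex is a cut vertex either.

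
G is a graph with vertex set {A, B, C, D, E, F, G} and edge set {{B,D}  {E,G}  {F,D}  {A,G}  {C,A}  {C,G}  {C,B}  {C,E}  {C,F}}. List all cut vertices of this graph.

C

Removing C increases the component count from 1 to 2, so C is a cut vertex.
By contrast removing A leaves 1 component; it is not a cut vertex. No other vertex is a cut vertex either.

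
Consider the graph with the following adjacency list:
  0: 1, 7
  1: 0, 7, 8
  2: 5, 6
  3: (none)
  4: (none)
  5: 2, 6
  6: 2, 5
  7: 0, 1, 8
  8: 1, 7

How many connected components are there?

4

4 is isolated — a component by itself.
3 is isolated — a component by itself.
Starting from 2 we can reach 2, 5, 6. That is one component of size 3.
Starting from 0 we can reach 0, 1, 7, 8. That is one component of size 4.
Total: 4 components.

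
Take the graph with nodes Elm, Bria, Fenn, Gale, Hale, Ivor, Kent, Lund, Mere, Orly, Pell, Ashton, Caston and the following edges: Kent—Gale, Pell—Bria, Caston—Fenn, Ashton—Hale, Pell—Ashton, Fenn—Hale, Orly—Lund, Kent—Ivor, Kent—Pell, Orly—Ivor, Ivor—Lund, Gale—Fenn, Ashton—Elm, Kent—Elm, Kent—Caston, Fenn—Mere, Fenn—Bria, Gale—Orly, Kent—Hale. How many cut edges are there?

1

The edges on the cycle Kent-Caston-Fenn-Hale-Ashton-Pell-Kent are not bridges since each lies on that cycle.
But removing Fenn—Mere disconnects Fenn from Mere — this is a bridge.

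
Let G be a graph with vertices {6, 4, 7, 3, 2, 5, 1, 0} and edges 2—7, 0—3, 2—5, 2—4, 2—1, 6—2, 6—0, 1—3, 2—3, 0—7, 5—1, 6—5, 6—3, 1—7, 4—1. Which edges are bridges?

The edges on the cycle 2-4-1-2 are not bridges since each lies on that cycle.
Every edge lies on some cycle, so there are no bridges.

none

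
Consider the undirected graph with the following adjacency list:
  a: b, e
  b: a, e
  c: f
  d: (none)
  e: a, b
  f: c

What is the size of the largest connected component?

3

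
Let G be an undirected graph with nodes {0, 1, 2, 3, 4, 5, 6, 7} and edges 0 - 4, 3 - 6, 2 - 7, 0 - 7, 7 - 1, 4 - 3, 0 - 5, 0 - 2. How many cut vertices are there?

Removing 0 increases the component count from 1 to 3, so 0 is a cut vertex.
Removing 3 increases the component count from 1 to 2, so 3 is a cut vertex.
Removing 4 increases the component count from 1 to 2, so 4 is a cut vertex.
Likewise 7 is a cut vertex.
By contrast removing 6 leaves 1 component; it is not a cut vertex. No other vertex is a cut vertex either.

4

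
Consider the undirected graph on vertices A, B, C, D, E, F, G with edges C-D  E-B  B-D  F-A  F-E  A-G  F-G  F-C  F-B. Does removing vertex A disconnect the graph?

No

Deleting A leaves 1 component (was 1) (its neighbors F, G remain connected to each other), so A is not a cut vertex.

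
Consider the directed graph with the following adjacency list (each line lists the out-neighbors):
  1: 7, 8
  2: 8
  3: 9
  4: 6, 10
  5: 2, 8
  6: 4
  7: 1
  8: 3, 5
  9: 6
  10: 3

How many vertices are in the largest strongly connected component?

5

{3, 4, 6, 9, 10} are all mutually reachable — one SCC of size 5.
{2, 5, 8} are all mutually reachable — one SCC of size 3.
{1, 7} are all mutually reachable — one SCC of size 2.
The largest has 5 vertices.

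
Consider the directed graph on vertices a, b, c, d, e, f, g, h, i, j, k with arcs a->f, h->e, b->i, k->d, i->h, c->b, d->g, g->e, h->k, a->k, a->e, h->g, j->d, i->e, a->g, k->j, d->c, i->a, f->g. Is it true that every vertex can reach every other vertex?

There is no directed path from f to a, so the graph is not strongly connected.

No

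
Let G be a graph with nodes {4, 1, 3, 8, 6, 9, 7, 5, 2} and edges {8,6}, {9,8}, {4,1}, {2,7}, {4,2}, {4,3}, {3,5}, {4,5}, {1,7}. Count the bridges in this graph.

2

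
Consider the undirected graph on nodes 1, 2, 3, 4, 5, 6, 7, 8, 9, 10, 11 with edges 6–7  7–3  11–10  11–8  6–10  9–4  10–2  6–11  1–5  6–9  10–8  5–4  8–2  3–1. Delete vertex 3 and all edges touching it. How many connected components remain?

1

With 3 gone, the remaining components are: {1, 2, 4, 5, 6, 7, 8, 9, 10, 11}.
That is 1 component.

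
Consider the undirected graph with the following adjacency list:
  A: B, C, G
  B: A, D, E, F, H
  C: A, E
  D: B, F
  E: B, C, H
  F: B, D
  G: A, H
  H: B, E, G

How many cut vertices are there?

Removing B increases the component count from 1 to 2, so B is a cut vertex.
By contrast removing E leaves 1 component; it is not a cut vertex. No other vertex is a cut vertex either.

1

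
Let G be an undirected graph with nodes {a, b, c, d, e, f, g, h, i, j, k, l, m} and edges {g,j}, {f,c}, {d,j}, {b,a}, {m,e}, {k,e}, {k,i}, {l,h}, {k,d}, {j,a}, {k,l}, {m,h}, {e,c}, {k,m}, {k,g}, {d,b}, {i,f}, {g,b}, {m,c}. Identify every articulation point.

k

Removing k increases the component count from 1 to 2, so k is a cut vertex.
By contrast removing g leaves 1 component; it is not a cut vertex. No other vertex is a cut vertex either.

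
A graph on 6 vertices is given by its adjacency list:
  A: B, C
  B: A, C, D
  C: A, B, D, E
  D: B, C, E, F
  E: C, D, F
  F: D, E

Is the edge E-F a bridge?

No

After removing E-F, the path E-D-F still connects them, so the edge is not a bridge.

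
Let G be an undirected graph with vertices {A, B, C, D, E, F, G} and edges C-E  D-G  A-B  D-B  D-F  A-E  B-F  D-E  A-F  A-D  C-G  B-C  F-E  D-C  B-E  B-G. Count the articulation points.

0

Removing C, for instance, still leaves 1 component. No single vertex removal increases the component count — the graph has no articulation points.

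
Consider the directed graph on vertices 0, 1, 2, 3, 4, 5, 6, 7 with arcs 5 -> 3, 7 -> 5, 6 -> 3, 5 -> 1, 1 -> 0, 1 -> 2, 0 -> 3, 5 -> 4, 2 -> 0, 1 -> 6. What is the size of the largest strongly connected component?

1

{1} is an SCC by itself.
{5} is an SCC by itself.
{7} is an SCC by itself.
{2} is an SCC by itself.
{0} is an SCC by itself.
(and 3 more singleton SCCs)
The largest has 1 vertex.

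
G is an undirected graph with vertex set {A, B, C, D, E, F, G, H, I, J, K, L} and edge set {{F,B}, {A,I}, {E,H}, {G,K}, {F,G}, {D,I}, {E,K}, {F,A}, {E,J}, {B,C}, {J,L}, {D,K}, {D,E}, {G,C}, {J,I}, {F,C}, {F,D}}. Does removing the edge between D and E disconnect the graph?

After removing D—E, the path D-K-E still connects them, so the edge is not a bridge.

No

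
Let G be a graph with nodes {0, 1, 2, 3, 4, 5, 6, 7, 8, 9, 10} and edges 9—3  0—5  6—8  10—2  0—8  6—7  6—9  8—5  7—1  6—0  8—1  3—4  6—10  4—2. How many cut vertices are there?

1

Removing 6 increases the component count from 1 to 2, so 6 is a cut vertex.
By contrast removing 10 leaves 1 component; it is not a cut vertex. No other vertex is a cut vertex either.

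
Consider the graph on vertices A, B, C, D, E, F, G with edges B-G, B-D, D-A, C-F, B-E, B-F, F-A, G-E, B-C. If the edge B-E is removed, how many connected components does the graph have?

1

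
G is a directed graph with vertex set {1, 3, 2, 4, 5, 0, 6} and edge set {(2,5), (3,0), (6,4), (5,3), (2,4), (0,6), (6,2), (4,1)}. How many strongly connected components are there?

3

{0, 2, 3, 5, 6} are all mutually reachable — one SCC of size 5.
{1} is an SCC by itself.
{4} is an SCC by itself.
That gives 3 strongly connected components.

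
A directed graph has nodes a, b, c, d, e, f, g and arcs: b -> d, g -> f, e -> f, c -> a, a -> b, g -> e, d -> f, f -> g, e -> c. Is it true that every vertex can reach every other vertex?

Yes

From g we can reach every vertex (a, b, c, d, e, f, g), and every vertex can reach g (a, b, c, d, e, f, g). So the whole graph is one strongly connected component.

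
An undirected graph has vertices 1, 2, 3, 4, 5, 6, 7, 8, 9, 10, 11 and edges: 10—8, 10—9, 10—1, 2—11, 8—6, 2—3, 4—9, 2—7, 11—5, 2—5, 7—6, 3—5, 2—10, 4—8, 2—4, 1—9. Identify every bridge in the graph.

The edges on the cycle 10-1-9-10 are not bridges since each lies on that cycle.
Every edge lies on some cycle, so there are no bridges.

none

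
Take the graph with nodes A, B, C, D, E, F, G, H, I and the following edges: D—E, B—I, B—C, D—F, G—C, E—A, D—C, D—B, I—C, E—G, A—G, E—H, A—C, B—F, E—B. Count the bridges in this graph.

The edges on the cycle A-G-C-A are not bridges since each lies on that cycle.
But removing H—E disconnects H from E — this is a bridge.

1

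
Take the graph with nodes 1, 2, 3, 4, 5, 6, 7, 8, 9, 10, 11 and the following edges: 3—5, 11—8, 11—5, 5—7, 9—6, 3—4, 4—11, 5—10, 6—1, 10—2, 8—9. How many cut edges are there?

7

The edges on the cycle 3-4-11-5-3 are not bridges since each lies on that cycle.
But removing 2—10 disconnects 2 from 10; removing 5—7 disconnects 5 from 7; removing 8—9 disconnects 8 from 9; removing 5—10 disconnects 5 from 10 — these are bridges.
In total 7 edges are bridges.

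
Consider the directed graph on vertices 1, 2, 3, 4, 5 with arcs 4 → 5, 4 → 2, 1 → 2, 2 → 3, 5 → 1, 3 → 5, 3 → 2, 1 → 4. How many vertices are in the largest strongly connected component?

{1, 2, 3, 4, 5} are all mutually reachable — one SCC of size 5.
The largest has 5 vertices.

5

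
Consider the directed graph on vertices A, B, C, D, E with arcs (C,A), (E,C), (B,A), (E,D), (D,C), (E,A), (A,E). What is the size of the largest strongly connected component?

{A, C, D, E} are all mutually reachable — one SCC of size 4.
{B} is an SCC by itself.
The largest has 4 vertices.

4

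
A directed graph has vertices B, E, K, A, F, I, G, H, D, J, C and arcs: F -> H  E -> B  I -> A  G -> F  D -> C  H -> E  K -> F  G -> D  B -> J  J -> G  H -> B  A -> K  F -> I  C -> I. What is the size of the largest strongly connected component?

11

{A, B, C, D, E, F, G, H, I, J, K} are all mutually reachable — one SCC of size 11.
The largest has 11 vertices.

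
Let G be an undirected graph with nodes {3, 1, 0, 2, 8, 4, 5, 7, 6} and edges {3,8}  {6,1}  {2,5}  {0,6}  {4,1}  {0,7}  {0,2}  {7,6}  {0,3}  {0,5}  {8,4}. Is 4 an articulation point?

No

Deleting 4 leaves 1 component (was 1) (its neighbors 1, 8 remain connected to each other), so 4 is not a cut vertex.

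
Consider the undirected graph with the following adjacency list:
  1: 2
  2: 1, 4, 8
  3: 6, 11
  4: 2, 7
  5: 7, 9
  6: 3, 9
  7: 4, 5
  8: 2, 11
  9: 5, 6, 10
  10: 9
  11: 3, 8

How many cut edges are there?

The edges on the cycle 7-5-9-6-3-11-8-2-4-7 are not bridges since each lies on that cycle.
But removing 10-9 disconnects 10 from 9; removing 1-2 disconnects 1 from 2 — these are bridges.
That makes 2 bridges.

2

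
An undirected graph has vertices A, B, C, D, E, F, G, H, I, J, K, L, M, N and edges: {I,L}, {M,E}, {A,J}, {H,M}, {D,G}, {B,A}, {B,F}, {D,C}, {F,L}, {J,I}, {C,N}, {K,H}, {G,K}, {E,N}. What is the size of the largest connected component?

Starting from A we can reach A, B, F, I, J, L. That is one component of size 6.
Starting from C we can reach C, D, E, G, H, K, M, N. That is one component of size 8.
The largest has 8 vertices.

8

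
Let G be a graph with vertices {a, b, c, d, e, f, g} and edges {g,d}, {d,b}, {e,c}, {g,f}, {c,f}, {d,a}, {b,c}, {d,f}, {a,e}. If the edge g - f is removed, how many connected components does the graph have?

1

g and f are still connected via g-d-f, so the component count stays at 1.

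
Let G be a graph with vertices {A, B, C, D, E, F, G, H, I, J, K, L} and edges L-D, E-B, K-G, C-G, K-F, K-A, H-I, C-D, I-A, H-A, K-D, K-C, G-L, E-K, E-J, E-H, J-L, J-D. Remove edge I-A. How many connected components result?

1

I and A are still connected via I-H-A, so the component count stays at 1.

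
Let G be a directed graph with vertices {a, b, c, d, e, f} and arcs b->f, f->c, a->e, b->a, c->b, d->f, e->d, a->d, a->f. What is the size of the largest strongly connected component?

6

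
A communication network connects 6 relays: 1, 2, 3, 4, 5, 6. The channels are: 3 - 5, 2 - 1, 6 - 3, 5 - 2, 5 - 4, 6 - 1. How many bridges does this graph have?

The edges on the cycle 6-3-5-2-1-6 are not bridges since each lies on that cycle.
But removing 5 - 4 disconnects 5 from 4 — this is a bridge.

1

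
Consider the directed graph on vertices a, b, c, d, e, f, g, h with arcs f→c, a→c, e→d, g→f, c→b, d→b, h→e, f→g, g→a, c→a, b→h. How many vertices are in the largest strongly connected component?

4

{b, d, e, h} are all mutually reachable — one SCC of size 4.
{f, g} are all mutually reachable — one SCC of size 2.
{a, c} are all mutually reachable — one SCC of size 2.
The largest has 4 vertices.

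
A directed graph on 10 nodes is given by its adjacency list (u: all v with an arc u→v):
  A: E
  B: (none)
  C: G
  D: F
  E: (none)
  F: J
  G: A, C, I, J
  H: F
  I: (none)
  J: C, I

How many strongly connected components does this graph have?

8

{C, G, J} are all mutually reachable — one SCC of size 3.
{E} is an SCC by itself.
{B} is an SCC by itself.
{A} is an SCC by itself.
{I} is an SCC by itself.
(and 3 more singleton SCCs)
That gives 8 strongly connected components.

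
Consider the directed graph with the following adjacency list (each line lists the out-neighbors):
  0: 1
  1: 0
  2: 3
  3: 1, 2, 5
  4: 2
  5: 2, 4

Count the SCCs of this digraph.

{2, 3, 4, 5} are all mutually reachable — one SCC of size 4.
{0, 1} are all mutually reachable — one SCC of size 2.
That gives 2 strongly connected components.

2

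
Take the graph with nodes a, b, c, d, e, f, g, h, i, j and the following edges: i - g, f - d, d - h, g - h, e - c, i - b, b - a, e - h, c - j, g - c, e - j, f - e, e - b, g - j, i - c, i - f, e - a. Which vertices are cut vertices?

none

Removing c, for instance, still leaves 1 component. No single vertex removal increases the component count — the graph has no articulation points.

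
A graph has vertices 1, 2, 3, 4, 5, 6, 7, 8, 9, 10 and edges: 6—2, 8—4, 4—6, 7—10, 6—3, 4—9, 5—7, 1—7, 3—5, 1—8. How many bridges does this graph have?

3

The edges on the cycle 1-8-4-6-3-5-7-1 are not bridges since each lies on that cycle.
But removing 2—6 disconnects 2 from 6; removing 10—7 disconnects 10 from 7; removing 4—9 disconnects 4 from 9 — these are bridges.
That makes 3 bridges.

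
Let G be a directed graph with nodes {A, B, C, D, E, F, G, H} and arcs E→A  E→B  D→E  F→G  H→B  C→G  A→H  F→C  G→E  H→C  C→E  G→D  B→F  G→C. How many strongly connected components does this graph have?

1

{A, B, C, D, E, F, G, H} are all mutually reachable — one SCC of size 8.
That gives 1 strongly connected component.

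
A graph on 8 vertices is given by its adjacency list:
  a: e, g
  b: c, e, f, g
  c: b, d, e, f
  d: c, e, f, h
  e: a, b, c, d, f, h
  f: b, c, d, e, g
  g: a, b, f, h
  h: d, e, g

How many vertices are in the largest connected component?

Starting from a we can reach a, b, c, d, e, f, g, h. That is one component of size 8.
The largest has 8 vertices.

8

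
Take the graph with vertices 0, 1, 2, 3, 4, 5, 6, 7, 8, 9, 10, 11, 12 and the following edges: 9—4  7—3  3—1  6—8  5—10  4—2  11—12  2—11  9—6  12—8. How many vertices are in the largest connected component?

0 is isolated — a component by itself.
Starting from 5 we can reach 5, 10. That is one component of size 2.
Starting from 1 we can reach 1, 3, 7. That is one component of size 3.
Starting from 2 we can reach 2, 4, 6, 8, 9, 11, 12. That is one component of size 7.
The largest has 7 vertices.

7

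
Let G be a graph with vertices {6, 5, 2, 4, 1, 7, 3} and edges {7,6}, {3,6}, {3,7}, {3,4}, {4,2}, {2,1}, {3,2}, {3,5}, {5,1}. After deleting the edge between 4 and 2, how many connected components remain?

4 and 2 are still connected via 4-3-2, so the component count stays at 1.

1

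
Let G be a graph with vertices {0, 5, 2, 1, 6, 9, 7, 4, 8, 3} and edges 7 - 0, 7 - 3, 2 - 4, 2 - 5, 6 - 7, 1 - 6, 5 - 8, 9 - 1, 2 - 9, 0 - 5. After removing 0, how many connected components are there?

With 0 gone, the remaining components are: {1, 2, 3, 4, 5, 6, 7, 8, 9}.
That is 1 component.

1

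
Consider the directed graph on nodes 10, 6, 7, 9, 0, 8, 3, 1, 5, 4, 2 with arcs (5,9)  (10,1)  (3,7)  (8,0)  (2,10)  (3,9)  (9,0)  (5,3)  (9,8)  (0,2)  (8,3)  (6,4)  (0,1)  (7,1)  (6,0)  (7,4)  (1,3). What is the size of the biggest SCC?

8

{0, 1, 2, 3, 7, 8, 9, 10} are all mutually reachable — one SCC of size 8.
{6} is an SCC by itself.
{4} is an SCC by itself.
{5} is an SCC by itself.
The largest has 8 vertices.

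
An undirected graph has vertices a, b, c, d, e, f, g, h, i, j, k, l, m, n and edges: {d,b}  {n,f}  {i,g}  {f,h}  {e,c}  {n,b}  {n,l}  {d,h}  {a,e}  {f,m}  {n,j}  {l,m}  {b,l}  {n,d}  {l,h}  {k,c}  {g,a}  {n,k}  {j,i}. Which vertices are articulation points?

Removing n increases the component count from 1 to 2, so n is a cut vertex.
By contrast removing k leaves 1 component; it is not a cut vertex. No other vertex is a cut vertex either.

n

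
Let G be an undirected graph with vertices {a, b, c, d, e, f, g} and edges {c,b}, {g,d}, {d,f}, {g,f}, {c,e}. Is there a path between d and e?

No

The component containing d is {d, f, g}, and e is not in it.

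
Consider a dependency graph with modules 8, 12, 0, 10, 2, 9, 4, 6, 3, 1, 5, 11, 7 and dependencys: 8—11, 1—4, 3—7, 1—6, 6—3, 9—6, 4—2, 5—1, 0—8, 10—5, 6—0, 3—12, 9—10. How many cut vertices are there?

Removing 0 increases the component count from 1 to 2, so 0 is a cut vertex.
Removing 1 increases the component count from 1 to 2, so 1 is a cut vertex.
Removing 3 increases the component count from 1 to 3, so 3 is a cut vertex.
Likewise 4, 6, 8 are cut vertices.
By contrast removing 10 leaves 1 component; it is not a cut vertex. No other vertex is a cut vertex either.

6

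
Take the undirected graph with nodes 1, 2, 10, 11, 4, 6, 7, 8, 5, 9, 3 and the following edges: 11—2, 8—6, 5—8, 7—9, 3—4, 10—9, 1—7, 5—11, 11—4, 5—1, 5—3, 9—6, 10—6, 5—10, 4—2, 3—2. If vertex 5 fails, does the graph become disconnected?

Yes

Deleting 5 raises the number of components from 1 to 2, so 5 is a cut vertex.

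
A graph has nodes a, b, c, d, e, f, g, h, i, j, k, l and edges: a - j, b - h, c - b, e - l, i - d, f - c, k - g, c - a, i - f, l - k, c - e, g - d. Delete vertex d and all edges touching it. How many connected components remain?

With d gone, the remaining components are: {a, b, c, e, f, g, h, i, j, k, l}.
That is 1 component.

1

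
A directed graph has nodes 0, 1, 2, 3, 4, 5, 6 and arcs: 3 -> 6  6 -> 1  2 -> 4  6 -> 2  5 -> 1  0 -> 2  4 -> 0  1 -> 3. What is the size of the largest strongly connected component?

{1, 3, 6} are all mutually reachable — one SCC of size 3.
{0, 2, 4} are all mutually reachable — one SCC of size 3.
{5} is an SCC by itself.
The largest has 3 vertices.

3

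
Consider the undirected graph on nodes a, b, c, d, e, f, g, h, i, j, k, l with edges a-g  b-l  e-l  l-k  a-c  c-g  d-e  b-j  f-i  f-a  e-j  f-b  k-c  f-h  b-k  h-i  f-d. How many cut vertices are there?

Removing f increases the component count from 1 to 2, so f is a cut vertex.
By contrast removing a leaves 1 component; it is not a cut vertex. No other vertex is a cut vertex either.

1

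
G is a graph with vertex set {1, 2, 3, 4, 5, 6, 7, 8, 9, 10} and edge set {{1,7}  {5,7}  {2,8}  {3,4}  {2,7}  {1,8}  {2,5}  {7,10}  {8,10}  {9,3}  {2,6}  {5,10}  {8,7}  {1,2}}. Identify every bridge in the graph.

2-6, 3-4, 3-9

The edges on the cycle 1-2-5-7-1 are not bridges since each lies on that cycle.
But removing 3—4 disconnects 3 from 4; removing 3—9 disconnects 3 from 9; removing 6—2 disconnects 6 from 2 — these are bridges.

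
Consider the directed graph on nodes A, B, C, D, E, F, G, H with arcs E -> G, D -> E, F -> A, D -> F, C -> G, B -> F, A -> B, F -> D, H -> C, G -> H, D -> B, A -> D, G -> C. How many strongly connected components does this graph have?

{A, B, D, F} are all mutually reachable — one SCC of size 4.
{C, G, H} are all mutually reachable — one SCC of size 3.
{E} is an SCC by itself.
That gives 3 strongly connected components.

3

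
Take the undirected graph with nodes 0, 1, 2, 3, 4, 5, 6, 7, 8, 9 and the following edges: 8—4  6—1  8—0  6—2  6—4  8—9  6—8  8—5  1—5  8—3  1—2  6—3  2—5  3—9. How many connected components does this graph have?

2

7 is isolated — a component by itself.
Starting from 0 we can reach 0, 1, 2, 3, 4, 5, 6, 8, 9. That is one component of size 9.
Total: 2 components.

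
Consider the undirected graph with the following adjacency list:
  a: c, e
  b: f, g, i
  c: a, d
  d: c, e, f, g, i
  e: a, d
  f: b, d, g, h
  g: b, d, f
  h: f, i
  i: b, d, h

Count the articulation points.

1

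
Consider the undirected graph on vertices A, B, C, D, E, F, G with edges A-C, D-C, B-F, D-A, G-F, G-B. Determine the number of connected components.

3

E is isolated — a component by itself.
Starting from A we can reach A, C, D. That is one component of size 3.
Starting from B we can reach B, F, G. That is one component of size 3.
Total: 3 components.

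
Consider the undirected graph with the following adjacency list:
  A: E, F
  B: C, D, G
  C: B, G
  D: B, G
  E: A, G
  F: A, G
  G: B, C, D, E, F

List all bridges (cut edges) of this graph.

none

The edges on the cycle G-F-A-E-G are not bridges since each lies on that cycle.
Every edge lies on some cycle, so there are no bridges.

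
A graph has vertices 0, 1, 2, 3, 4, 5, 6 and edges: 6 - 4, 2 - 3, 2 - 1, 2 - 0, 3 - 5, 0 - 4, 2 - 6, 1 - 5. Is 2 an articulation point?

Yes

Deleting 2 raises the number of components from 1 to 2, so 2 is a cut vertex.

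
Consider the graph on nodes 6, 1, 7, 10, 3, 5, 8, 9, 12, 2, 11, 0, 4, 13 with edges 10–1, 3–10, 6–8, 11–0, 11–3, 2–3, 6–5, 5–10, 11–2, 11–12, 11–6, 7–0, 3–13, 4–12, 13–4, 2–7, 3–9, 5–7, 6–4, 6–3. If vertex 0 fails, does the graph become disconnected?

No

Deleting 0 leaves 1 component (was 1) (its neighbors 7, 11 remain connected to each other), so 0 is not a cut vertex.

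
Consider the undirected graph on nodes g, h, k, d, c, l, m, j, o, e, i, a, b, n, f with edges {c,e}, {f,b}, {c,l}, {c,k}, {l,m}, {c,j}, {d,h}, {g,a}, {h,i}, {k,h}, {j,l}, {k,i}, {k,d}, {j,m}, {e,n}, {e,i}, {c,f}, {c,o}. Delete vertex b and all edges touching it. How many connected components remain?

With b gone, the remaining components are: {a, g}; {c, d, e, f, h, i, j, k, l, m, n, o}.
That is 2 components.

2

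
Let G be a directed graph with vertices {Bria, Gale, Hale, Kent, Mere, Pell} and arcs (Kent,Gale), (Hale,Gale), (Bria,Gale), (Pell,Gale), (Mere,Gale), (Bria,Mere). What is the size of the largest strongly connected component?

1

{Hale} is an SCC by itself.
{Bria} is an SCC by itself.
{Kent} is an SCC by itself.
{Mere} is an SCC by itself.
{Gale} is an SCC by itself.
(and 1 more singleton SCC)
The largest has 1 vertex.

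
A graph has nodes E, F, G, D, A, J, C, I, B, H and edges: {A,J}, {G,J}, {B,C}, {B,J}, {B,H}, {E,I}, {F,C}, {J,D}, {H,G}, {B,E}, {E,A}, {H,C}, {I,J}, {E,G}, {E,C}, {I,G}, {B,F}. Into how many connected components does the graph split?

1

Starting from A we can reach A, B, C, D, E, F, G, H, I, J. That is one component of size 10.
Total: 1 component.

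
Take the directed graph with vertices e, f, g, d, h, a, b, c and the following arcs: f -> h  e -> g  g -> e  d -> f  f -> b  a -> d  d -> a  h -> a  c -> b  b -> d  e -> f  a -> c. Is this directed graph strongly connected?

No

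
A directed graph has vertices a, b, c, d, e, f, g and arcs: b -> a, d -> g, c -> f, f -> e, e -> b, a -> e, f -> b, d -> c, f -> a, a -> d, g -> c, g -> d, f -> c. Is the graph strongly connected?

From c we can reach every vertex (a, b, c, d, e, f, g), and every vertex can reach c (a, b, c, d, e, f, g). So the whole graph is one strongly connected component.

Yes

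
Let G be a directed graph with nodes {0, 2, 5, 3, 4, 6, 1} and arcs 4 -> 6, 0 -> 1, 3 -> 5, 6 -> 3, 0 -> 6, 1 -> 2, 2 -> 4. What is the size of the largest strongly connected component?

{5} is an SCC by itself.
{2} is an SCC by itself.
{1} is an SCC by itself.
{0} is an SCC by itself.
{3} is an SCC by itself.
(and 2 more singleton SCCs)
The largest has 1 vertex.

1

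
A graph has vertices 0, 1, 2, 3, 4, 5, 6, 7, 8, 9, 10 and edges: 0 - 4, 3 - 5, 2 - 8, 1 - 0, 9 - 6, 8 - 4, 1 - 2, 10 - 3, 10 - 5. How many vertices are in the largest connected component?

5

7 is isolated — a component by itself.
Starting from 6 we can reach 6, 9. That is one component of size 2.
Starting from 3 we can reach 3, 5, 10. That is one component of size 3.
Starting from 0 we can reach 0, 1, 2, 4, 8. That is one component of size 5.
The largest has 5 vertices.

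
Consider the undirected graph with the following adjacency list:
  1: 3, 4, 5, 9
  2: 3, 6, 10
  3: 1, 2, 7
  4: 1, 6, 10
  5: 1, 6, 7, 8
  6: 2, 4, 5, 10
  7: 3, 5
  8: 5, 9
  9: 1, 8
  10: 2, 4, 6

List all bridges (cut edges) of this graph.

none

The edges on the cycle 5-1-9-8-5 are not bridges since each lies on that cycle.
Every edge lies on some cycle, so there are no bridges.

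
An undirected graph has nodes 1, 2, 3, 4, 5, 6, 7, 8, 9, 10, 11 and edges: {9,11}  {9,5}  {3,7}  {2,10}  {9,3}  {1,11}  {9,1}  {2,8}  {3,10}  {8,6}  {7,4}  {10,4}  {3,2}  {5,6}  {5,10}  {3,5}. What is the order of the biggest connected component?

11

Starting from 1 we can reach 1, 2, 3, 4, 5, 6, 7, 8, 9, 10, 11. That is one component of size 11.
The largest has 11 vertices.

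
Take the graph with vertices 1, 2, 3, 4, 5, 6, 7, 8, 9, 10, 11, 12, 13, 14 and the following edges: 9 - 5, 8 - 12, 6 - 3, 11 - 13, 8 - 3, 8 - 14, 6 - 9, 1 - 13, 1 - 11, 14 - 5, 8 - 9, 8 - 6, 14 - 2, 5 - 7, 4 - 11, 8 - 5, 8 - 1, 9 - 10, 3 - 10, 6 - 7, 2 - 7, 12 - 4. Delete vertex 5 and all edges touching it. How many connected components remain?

1

With 5 gone, the remaining components are: {1, 2, 3, 4, 6, 7, 8, 9, 10, 11, 12, 13, 14}.
That is 1 component.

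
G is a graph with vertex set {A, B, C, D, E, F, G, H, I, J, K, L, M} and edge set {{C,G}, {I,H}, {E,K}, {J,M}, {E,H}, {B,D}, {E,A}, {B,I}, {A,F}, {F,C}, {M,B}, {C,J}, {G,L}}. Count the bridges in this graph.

The edges on the cycle E-A-F-C-J-M-B-I-H-E are not bridges since each lies on that cycle.
But removing D—B disconnects D from B; removing E—K disconnects E from K; removing G—C disconnects G from C; removing G—L disconnects G from L — these are bridges.
That makes 4 bridges.

4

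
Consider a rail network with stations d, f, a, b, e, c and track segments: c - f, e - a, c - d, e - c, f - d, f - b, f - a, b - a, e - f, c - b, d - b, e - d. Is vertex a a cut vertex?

Deleting a leaves 1 component (was 1) (its neighbors b, e, f remain connected to each other), so a is not a cut vertex.

No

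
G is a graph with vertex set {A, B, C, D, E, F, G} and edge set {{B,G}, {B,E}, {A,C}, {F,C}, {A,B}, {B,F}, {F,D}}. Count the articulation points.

Removing B increases the component count from 1 to 3, so B is a cut vertex.
Removing F increases the component count from 1 to 2, so F is a cut vertex.
By contrast removing A leaves 1 component; it is not a cut vertex. No other vertex is a cut vertex either.

2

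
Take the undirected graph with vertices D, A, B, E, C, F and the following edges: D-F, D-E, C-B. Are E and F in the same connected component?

Yes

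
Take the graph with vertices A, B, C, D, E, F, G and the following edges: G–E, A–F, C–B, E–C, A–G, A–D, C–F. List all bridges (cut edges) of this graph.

A-D, B-C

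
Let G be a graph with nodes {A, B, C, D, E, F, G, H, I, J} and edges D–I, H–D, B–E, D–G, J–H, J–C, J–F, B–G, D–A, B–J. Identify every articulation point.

B, D, J

Removing B increases the component count from 1 to 2, so B is a cut vertex.
Removing D increases the component count from 1 to 3, so D is a cut vertex.
Removing J increases the component count from 1 to 3, so J is a cut vertex.
By contrast removing F leaves 1 component; it is not a cut vertex. No other vertex is a cut vertex either.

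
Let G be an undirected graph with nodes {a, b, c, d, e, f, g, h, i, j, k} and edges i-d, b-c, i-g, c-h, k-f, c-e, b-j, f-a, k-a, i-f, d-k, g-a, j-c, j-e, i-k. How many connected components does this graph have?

2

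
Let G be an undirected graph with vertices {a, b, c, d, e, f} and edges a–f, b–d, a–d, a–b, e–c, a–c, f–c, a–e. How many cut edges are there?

0

The edges on the cycle a-b-d-a are not bridges since each lies on that cycle.
Every edge lies on some cycle, so there are no bridges.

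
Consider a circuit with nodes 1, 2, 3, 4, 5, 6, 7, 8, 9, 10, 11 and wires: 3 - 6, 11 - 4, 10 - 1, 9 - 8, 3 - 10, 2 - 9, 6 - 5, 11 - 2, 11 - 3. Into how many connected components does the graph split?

7 is isolated — a component by itself.
Starting from 1 we can reach 1, 2, 3, 4, 5, 6, 8, 9, 10, 11. That is one component of size 10.
Total: 2 components.

2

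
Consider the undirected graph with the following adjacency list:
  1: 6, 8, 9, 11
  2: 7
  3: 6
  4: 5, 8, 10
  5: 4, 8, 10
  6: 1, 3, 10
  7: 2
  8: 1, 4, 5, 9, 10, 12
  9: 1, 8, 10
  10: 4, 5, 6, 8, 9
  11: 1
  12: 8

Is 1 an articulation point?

Yes

Deleting 1 raises the number of components from 2 to 3, so 1 is a cut vertex.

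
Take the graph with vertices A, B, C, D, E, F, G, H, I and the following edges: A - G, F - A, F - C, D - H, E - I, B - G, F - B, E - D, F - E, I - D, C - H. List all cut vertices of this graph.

F

Removing F increases the component count from 1 to 2, so F is a cut vertex.
By contrast removing H leaves 1 component; it is not a cut vertex. No other vertex is a cut vertex either.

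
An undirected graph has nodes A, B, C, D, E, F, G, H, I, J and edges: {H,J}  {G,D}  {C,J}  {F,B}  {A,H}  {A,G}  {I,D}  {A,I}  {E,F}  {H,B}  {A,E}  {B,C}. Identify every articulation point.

Removing A increases the component count from 1 to 2, so A is a cut vertex.
By contrast removing H leaves 1 component; it is not a cut vertex. No other vertex is a cut vertex either.

A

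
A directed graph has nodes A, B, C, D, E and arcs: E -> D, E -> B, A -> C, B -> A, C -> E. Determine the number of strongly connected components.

2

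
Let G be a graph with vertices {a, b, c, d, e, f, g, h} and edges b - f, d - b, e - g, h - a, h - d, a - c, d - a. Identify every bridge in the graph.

a-c, b-d, b-f, e-g

The edges on the cycle h-d-a-h are not bridges since each lies on that cycle.
But removing e - g disconnects e from g; removing a - c disconnects a from c; removing d - b disconnects d from b; removing b - f disconnects b from f — these are bridges.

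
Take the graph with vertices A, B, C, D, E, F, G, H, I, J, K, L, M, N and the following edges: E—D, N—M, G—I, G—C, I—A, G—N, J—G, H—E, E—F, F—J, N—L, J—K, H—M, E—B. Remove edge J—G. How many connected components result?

1

J and G are still connected via J-F-E-H-M-N-G, so the component count stays at 1.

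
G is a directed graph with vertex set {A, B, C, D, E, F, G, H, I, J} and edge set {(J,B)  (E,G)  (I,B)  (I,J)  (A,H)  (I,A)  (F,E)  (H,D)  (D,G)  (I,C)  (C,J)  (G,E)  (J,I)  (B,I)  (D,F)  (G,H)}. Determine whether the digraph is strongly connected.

There is no directed path from A to C, so the graph is not strongly connected.

No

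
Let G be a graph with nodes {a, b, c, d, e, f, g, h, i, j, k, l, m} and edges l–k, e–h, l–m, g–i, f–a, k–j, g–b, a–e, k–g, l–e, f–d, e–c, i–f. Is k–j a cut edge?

Yes

Removing k–j leaves no path between k and j: the component count goes from 1 to 2. So it is a bridge.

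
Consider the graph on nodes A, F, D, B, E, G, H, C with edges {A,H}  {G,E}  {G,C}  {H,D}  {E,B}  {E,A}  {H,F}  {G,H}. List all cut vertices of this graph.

Removing E increases the component count from 1 to 2, so E is a cut vertex.
Removing G increases the component count from 1 to 2, so G is a cut vertex.
Removing H increases the component count from 1 to 3, so H is a cut vertex.
By contrast removing F leaves 1 component; it is not a cut vertex. No other vertex is a cut vertex either.

E, G, H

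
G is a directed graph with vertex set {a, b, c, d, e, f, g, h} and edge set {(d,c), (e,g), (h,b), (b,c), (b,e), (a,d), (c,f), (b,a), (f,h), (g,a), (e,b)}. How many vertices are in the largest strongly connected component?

8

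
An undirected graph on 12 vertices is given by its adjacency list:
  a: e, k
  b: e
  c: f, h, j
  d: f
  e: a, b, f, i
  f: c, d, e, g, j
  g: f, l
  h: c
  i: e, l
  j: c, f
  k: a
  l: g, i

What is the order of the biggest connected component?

12

Starting from a we can reach a, b, c, d, e, f, g, h, i, j, k, l. That is one component of size 12.
The largest has 12 vertices.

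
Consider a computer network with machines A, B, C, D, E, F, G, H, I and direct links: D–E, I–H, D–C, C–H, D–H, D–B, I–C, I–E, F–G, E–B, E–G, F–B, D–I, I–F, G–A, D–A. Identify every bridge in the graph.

The edges on the cycle D-I-C-D are not bridges since each lies on that cycle.
Every edge lies on some cycle, so there are no bridges.

none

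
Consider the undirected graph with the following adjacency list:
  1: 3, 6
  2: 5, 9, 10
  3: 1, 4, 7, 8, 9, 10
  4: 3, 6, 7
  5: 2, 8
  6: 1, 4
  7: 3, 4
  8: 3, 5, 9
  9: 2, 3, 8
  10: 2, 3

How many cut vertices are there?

1

Removing 3 increases the component count from 1 to 2, so 3 is a cut vertex.
By contrast removing 2 leaves 1 component; it is not a cut vertex. No other vertex is a cut vertex either.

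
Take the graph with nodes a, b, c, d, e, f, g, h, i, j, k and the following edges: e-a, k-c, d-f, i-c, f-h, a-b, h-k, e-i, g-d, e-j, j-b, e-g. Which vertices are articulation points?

e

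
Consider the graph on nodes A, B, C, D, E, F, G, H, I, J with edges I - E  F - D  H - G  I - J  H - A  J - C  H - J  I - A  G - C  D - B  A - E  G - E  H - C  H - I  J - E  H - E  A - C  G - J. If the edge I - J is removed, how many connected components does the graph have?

2

I and J are still connected via I-H-J, so the component count stays at 2.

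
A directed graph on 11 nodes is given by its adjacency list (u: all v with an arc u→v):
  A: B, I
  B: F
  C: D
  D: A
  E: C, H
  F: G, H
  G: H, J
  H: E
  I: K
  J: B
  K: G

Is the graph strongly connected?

From G we can reach every vertex (A, B, C, D, E, F, G, H, I, J, K), and every vertex can reach G (A, B, C, D, E, F, G, H, I, J, K). So the whole graph is one strongly connected component.

Yes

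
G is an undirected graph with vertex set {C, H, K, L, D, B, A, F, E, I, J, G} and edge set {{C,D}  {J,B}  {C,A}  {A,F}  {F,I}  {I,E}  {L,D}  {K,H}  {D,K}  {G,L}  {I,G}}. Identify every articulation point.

D, I, K

Removing D increases the component count from 2 to 3, so D is a cut vertex.
Removing I increases the component count from 2 to 3, so I is a cut vertex.
Removing K increases the component count from 2 to 3, so K is a cut vertex.
By contrast removing G leaves 2 components; it is not a cut vertex. No other vertex is a cut vertex either.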